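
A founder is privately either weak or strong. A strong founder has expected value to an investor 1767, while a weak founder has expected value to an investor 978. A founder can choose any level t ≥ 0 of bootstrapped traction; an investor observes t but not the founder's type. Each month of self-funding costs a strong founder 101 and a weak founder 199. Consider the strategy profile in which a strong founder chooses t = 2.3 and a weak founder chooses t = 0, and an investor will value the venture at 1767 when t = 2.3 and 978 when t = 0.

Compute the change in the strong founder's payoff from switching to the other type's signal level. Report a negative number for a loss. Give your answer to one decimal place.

-556.7

Playing t = 2.3 the strong founder receives 1767 − 101 × 2.3 = 1534.7.
Deviating to t = 0 yields 978 instead.
Gain from deviating: 978 − 1534.7 = -556.7.
The gain is negative, so the strong type's incentive-compatibility constraint is satisfied.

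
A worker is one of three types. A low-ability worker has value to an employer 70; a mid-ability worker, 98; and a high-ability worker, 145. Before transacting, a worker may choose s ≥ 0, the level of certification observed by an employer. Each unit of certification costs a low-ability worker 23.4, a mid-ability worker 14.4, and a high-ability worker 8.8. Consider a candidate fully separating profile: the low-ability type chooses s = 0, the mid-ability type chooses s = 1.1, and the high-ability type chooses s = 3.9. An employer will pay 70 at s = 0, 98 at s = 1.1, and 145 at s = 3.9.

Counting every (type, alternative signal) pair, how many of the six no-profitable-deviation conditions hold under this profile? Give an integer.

Mid-ability (own payoff 98 − 14.4×1.1 = 82.16): to s=0 gives 70 → no gain ✓; to s=3.9 gives 145 − 14.4×3.9 = 88.84 → profitable ✗.
Low-ability (own payoff 70): to s=1.1 gives 98 − 23.4×1.1 = 72.26 → profitable ✗; to s=3.9 gives 145 − 23.4×3.9 = 53.74 → no gain ✓.
High-ability (own payoff 145 − 8.8×3.9 = 110.68): to s=0 gives 70 → no gain ✓; to s=1.1 gives 98 − 8.8×1.1 = 88.32 → no gain ✓.
4 of the 6 constraints hold; not an equilibrium.

4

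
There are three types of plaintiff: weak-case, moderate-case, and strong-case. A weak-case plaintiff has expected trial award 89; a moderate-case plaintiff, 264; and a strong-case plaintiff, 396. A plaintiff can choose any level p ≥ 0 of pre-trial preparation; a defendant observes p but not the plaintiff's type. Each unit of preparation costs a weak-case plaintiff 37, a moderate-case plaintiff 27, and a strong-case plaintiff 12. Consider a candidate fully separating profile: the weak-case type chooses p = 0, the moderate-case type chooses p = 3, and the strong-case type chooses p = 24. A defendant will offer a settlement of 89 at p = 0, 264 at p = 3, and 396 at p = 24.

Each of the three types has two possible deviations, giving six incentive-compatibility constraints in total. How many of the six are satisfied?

Moderate-case (own payoff 264 − 27×3 = 183): to p=0 gives 89 → no gain ✓; to p=24 gives 396 − 27×24 = -252 → no gain ✓.
Strong-case (own payoff 396 − 12×24 = 108): to p=0 gives 89 → no gain ✓; to p=3 gives 264 − 12×3 = 228 → profitable ✗.
Weak-case (own payoff 89): to p=3 gives 264 − 37×3 = 153 → profitable ✗; to p=24 gives 396 − 37×24 = -492 → no gain ✓.
4 of the 6 constraints hold; not an equilibrium.

4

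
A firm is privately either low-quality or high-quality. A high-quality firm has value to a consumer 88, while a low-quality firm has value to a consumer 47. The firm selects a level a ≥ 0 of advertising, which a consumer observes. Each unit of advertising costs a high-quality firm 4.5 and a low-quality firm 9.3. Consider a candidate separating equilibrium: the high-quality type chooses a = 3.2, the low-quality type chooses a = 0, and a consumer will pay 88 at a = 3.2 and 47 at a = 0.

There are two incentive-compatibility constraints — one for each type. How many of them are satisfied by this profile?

High-quality type: signal → 88 − 4.5 × 3.2 = 73.6; deviate to 0 → 47. IC holds (73.6 ≥ 47).
Low-quality type: stay at 0 → 47; mimic → 88 − 9.3 × 3.2 = 58.24. IC fails (47 < 58.24).
1 of 2 constraints hold, so this profile is not an equilibrium.

1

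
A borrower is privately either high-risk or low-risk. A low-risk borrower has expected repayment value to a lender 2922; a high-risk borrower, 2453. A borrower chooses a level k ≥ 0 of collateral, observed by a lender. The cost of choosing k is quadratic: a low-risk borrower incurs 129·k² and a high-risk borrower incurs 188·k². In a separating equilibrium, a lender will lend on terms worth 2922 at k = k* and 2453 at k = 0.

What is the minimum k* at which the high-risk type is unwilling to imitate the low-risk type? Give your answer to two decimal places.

The high-risk type at k = 0 receives 2453; imitating at k* yields 2922 − 188·k*².
Indifference: 2453 = 2922 − 188·k*², so k*² = (2922 − 2453) / 188 ≈ 2.4947.
k* = √2.4947 ≈ 1.58.

1.58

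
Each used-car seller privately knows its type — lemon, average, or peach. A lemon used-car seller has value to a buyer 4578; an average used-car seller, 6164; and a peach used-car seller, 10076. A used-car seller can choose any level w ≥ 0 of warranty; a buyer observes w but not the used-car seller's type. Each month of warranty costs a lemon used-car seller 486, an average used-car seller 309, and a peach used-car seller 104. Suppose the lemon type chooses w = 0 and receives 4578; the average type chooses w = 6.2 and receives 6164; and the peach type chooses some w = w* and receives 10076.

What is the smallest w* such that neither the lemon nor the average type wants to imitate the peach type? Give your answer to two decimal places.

Lemon type (on-path payoff 4578) won't mimic when 4578 ≥ 10076 − 486·w*, i.e. w* ≥ 11.31.
Average type (on-path payoff 6164 − 309×6.2 = 4248.2) won't mimic when 4248.2 ≥ 10076 − 309·w*, i.e. w* ≥ 18.86.
Both must hold, so w* = max(11.31, 18.86) = 18.86. The average type's constraint binds.

18.86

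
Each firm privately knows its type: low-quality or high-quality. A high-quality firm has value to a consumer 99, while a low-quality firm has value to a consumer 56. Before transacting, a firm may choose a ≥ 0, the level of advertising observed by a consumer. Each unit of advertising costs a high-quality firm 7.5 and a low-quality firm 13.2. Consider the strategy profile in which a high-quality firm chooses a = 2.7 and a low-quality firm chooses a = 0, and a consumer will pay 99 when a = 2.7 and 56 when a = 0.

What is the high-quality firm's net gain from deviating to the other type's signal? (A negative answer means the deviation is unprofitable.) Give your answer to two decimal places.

Playing a = 2.7 the high-quality firm receives 99 − 7.5 × 2.7 = 78.75.
Deviating to a = 0 yields 56 instead.
Gain from deviating: 56 − 78.75 = -22.75.
The gain is negative, so the high-quality type's incentive-compatibility constraint is satisfied.

-22.75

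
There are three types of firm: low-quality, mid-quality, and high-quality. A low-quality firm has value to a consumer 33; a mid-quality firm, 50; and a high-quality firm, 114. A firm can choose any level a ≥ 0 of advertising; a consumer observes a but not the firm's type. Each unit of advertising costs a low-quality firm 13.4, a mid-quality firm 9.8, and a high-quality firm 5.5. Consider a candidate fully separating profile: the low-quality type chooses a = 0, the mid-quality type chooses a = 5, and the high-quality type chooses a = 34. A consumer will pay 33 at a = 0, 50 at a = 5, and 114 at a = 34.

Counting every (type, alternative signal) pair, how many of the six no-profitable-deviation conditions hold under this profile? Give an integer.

3

Mid-quality (own payoff 50 − 9.8×5 = 1): to a=0 gives 33 → profitable ✗; to a=34 gives 114 − 9.8×34 = -219.2 → no gain ✓.
High-quality (own payoff 114 − 5.5×34 = -73): to a=0 gives 33 → profitable ✗; to a=5 gives 50 − 5.5×5 = 22.5 → profitable ✗.
Low-quality (own payoff 33): to a=5 gives 50 − 13.4×5 = -17 → no gain ✓; to a=34 gives 114 − 13.4×34 = -341.6 → no gain ✓.
3 of the 6 constraints hold; not an equilibrium.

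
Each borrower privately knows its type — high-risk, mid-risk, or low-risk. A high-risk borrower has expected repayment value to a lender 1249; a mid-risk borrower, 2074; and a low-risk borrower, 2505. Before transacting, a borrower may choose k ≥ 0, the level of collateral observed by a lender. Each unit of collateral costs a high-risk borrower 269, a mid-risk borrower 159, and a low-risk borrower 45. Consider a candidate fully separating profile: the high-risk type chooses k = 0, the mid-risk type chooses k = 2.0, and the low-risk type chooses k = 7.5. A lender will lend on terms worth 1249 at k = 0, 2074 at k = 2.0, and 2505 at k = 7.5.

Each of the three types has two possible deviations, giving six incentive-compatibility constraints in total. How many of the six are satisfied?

High-risk (own payoff 1249): to k=2.0 gives 2074 − 269×2.0 = 1536 → profitable ✗; to k=7.5 gives 2505 − 269×7.5 = 487.5 → no gain ✓.
Mid-risk (own payoff 2074 − 159×2.0 = 1756): to k=0 gives 1249 → no gain ✓; to k=7.5 gives 2505 − 159×7.5 = 1312.5 → no gain ✓.
Low-risk (own payoff 2505 − 45×7.5 = 2167.5): to k=0 gives 1249 → no gain ✓; to k=2.0 gives 2074 − 45×2.0 = 1984 → no gain ✓.
5 of the 6 constraints hold; not an equilibrium.

5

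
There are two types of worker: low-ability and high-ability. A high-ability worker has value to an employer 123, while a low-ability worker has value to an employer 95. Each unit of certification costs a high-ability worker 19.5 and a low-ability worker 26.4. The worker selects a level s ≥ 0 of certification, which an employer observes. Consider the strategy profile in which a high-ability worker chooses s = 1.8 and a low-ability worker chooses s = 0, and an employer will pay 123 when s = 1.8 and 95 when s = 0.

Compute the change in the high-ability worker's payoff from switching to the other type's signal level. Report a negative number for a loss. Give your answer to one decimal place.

7.1

Playing s = 1.8 the high-ability worker receives 123 − 19.5 × 1.8 = 87.9.
Deviating to s = 0 yields 95 instead.
Gain from deviating: 95 − 87.9 = 7.1.
The gain is positive, so the high-ability type's incentive-compatibility constraint is violated — this profile is not a separating equilibrium.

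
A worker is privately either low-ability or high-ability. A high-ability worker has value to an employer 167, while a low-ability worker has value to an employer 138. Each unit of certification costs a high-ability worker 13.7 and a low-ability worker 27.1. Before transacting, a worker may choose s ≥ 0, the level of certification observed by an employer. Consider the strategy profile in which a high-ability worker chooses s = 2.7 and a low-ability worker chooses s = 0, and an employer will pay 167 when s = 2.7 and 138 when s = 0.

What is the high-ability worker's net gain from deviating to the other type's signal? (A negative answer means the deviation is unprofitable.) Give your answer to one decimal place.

Playing s = 2.7 the high-ability worker receives 167 − 13.7 × 2.7 = 130.01.
Deviating to s = 0 yields 138 instead.
Gain from deviating: 138 − 130.01 = 7.99, i.e. 8.0 to one decimal place.
The gain is positive, so the high-ability type's incentive-compatibility constraint is violated — this profile is not a separating equilibrium.

8.0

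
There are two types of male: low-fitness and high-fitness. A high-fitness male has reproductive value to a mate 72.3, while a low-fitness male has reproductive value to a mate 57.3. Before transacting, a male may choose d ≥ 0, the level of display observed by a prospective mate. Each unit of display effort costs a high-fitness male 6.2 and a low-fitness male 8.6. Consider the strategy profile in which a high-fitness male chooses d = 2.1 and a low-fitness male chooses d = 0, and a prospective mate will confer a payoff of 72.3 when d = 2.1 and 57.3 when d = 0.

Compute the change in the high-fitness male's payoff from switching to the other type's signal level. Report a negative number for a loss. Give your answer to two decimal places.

Playing d = 2.1 the high-fitness male receives 72.3 − 6.2 × 2.1 = 59.28.
Deviating to d = 0 yields 57.3 instead.
Gain from deviating: 57.3 − 59.28 = -1.98.
The gain is negative, so the high-fitness type's incentive-compatibility constraint is satisfied.

-1.98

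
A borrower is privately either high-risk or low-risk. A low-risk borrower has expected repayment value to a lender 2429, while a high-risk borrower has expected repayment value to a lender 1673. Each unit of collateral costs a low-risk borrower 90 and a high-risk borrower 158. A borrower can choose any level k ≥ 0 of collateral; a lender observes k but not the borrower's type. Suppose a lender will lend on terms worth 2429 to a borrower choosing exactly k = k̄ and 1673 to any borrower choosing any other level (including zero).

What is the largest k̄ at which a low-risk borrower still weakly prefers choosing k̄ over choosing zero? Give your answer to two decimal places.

8.40

Choosing k̄ yields the low-risk type 2429 − 90·k̄; choosing zero yields 1673.
The low-risk type is indifferent at 2429 − 90·k̄ = 1673, i.e. k̄ = (2429 − 1673) / 90 = 8.40.
For any k̄ above 8.40 the low-risk type would rather pool at zero, so separation collapses.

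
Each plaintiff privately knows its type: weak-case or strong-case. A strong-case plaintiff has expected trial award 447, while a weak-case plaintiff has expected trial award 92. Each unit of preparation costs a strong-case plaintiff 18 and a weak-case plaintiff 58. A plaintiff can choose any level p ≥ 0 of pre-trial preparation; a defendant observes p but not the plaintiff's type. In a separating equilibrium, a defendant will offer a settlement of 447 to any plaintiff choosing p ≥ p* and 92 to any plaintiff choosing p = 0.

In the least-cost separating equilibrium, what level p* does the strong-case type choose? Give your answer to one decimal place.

A weak-case plaintiff choosing p = 0 receives 92.
Imitating at p* instead would pay 447 at cost 58·p*, netting 447 − 58·p*.
Indifference: 92 = 447 − 58·p*, so p* = (447 − 92) / 58 ≈ 6.1.
At p* the weak-case type's incentive constraint just binds; the strong-case type strictly prefers p* since its per-unit cost is lower.

6.1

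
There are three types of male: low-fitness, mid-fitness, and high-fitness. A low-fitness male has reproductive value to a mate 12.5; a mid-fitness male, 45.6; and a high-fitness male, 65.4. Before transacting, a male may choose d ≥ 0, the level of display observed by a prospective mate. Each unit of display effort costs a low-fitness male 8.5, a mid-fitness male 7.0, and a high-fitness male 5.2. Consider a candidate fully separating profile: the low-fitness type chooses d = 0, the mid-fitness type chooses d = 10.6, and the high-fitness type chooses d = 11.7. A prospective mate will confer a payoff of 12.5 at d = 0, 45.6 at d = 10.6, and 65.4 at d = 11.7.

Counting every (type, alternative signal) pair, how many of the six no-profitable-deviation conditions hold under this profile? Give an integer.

Low-fitness (own payoff 12.5): to d=10.6 gives 45.6 − 8.5×10.6 = -44.5 → no gain ✓; to d=11.7 gives 65.4 − 8.5×11.7 = -34.05 → no gain ✓.
Mid-fitness (own payoff 45.6 − 7.0×10.6 = -28.6): to d=0 gives 12.5 → profitable ✗; to d=11.7 gives 65.4 − 7.0×11.7 = -16.5 → profitable ✗.
High-fitness (own payoff 65.4 − 5.2×11.7 = 4.56): to d=0 gives 12.5 → profitable ✗; to d=10.6 gives 45.6 − 5.2×10.6 = -9.52 → no gain ✓.
3 of the 6 constraints hold; not an equilibrium.

3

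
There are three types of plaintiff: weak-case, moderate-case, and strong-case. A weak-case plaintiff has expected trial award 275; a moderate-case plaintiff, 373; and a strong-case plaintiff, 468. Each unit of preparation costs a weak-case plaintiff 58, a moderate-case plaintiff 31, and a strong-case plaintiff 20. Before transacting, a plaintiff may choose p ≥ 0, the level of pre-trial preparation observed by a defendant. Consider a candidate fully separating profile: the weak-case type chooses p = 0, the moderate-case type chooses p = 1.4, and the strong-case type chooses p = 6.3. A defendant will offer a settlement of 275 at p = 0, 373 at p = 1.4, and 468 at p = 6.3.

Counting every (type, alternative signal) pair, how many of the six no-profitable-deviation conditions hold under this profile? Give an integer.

Strong-case (own payoff 468 − 20×6.3 = 342): to p=0 gives 275 → no gain ✓; to p=1.4 gives 373 − 20×1.4 = 345 → profitable ✗.
Moderate-case (own payoff 373 − 31×1.4 = 329.6): to p=0 gives 275 → no gain ✓; to p=6.3 gives 468 − 31×6.3 = 272.7 → no gain ✓.
Weak-case (own payoff 275): to p=1.4 gives 373 − 58×1.4 = 291.8 → profitable ✗; to p=6.3 gives 468 − 58×6.3 = 102.6 → no gain ✓.
4 of the 6 constraints hold; not an equilibrium.

4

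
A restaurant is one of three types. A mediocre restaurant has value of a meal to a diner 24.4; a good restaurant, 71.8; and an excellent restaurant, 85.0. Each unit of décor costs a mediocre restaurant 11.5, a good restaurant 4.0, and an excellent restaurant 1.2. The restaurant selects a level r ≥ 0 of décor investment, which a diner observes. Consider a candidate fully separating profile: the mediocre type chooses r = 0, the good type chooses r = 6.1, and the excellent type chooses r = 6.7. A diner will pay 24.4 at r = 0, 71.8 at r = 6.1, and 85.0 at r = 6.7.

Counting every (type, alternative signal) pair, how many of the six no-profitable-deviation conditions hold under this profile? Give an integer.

5

Good (own payoff 71.8 − 4.0×6.1 = 47.4): to r=0 gives 24.4 → no gain ✓; to r=6.7 gives 85.0 − 4.0×6.7 = 58.2 → profitable ✗.
Mediocre (own payoff 24.4): to r=6.1 gives 71.8 − 11.5×6.1 = 1.65 → no gain ✓; to r=6.7 gives 85.0 − 11.5×6.7 = 7.95 → no gain ✓.
Excellent (own payoff 85.0 − 1.2×6.7 = 76.96): to r=0 gives 24.4 → no gain ✓; to r=6.1 gives 71.8 − 1.2×6.1 = 64.48 → no gain ✓.
5 of the 6 constraints hold; not an equilibrium.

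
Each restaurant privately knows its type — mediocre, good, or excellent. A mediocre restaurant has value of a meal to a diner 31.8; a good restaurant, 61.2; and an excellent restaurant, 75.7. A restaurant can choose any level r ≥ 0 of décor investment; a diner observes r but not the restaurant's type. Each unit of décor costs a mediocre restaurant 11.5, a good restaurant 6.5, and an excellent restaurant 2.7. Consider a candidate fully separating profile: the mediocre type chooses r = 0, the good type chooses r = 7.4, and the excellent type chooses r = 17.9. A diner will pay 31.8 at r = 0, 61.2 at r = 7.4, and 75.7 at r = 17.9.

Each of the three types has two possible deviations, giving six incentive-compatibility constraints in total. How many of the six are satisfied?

3

Mediocre (own payoff 31.8): to r=7.4 gives 61.2 − 11.5×7.4 = -23.9 → no gain ✓; to r=17.9 gives 75.7 − 11.5×17.9 = -130.15 → no gain ✓.
Excellent (own payoff 75.7 − 2.7×17.9 = 27.37): to r=0 gives 31.8 → profitable ✗; to r=7.4 gives 61.2 − 2.7×7.4 = 41.22 → profitable ✗.
Good (own payoff 61.2 − 6.5×7.4 = 13.1): to r=0 gives 31.8 → profitable ✗; to r=17.9 gives 75.7 − 6.5×17.9 = -40.65 → no gain ✓.
3 of the 6 constraints hold; not an equilibrium.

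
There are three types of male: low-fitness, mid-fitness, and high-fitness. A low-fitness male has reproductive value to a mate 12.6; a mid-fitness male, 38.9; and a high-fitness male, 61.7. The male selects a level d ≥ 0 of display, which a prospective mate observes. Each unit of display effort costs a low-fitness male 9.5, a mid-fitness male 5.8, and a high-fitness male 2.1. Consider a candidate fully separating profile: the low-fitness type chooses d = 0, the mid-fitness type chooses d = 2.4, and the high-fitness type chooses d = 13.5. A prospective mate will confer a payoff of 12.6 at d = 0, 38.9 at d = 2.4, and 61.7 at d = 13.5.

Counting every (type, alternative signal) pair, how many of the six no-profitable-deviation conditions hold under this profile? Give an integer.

4

Mid-fitness (own payoff 38.9 − 5.8×2.4 = 24.98): to d=0 gives 12.6 → no gain ✓; to d=13.5 gives 61.7 − 5.8×13.5 = -16.6 → no gain ✓.
Low-fitness (own payoff 12.6): to d=2.4 gives 38.9 − 9.5×2.4 = 16.1 → profitable ✗; to d=13.5 gives 61.7 − 9.5×13.5 = -66.55 → no gain ✓.
High-fitness (own payoff 61.7 − 2.1×13.5 = 33.35): to d=0 gives 12.6 → no gain ✓; to d=2.4 gives 38.9 − 2.1×2.4 = 33.86 → profitable ✗.
4 of the 6 constraints hold; not an equilibrium.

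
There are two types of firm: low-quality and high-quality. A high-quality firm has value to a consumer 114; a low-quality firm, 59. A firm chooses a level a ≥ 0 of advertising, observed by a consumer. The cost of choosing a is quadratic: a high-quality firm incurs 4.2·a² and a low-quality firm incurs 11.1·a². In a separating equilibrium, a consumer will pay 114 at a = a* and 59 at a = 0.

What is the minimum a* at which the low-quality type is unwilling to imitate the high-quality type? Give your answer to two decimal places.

The low-quality type at a = 0 receives 59; imitating at a* yields 114 − 11.1·a*².
Indifference: 59 = 114 − 11.1·a*², so a*² = (114 − 59) / 11.1 ≈ 4.9550.
a* = √4.9550 ≈ 2.23.

2.23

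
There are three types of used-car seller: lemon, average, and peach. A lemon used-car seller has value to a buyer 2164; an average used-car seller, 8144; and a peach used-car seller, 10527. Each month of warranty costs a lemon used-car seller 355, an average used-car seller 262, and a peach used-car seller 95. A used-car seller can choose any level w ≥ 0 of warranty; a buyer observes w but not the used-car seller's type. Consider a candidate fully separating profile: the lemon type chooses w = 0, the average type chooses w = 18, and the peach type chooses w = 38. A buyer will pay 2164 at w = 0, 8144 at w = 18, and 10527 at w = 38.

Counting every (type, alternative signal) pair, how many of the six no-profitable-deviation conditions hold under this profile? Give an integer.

6

Peach (own payoff 10527 − 95×38 = 6917): to w=0 gives 2164 → no gain ✓; to w=18 gives 8144 − 95×18 = 6434 → no gain ✓.
Average (own payoff 8144 − 262×18 = 3428): to w=0 gives 2164 → no gain ✓; to w=38 gives 10527 − 262×38 = 571 → no gain ✓.
Lemon (own payoff 2164): to w=18 gives 8144 − 355×18 = 1754 → no gain ✓; to w=38 gives 10527 − 355×38 = -2963 → no gain ✓.
6 of the 6 constraints hold; this profile is a separating equilibrium.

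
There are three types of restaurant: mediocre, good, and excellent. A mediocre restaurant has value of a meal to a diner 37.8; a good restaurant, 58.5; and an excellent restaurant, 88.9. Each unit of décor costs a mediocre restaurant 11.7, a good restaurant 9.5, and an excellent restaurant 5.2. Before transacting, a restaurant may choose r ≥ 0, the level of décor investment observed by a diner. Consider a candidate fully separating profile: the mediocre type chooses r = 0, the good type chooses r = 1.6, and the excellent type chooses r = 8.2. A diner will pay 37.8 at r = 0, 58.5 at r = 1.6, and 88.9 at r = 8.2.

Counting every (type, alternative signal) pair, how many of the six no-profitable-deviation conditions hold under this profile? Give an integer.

Mediocre (own payoff 37.8): to r=1.6 gives 58.5 − 11.7×1.6 = 39.78 → profitable ✗; to r=8.2 gives 88.9 − 11.7×8.2 = -7.04 → no gain ✓.
Good (own payoff 58.5 − 9.5×1.6 = 43.3): to r=0 gives 37.8 → no gain ✓; to r=8.2 gives 88.9 − 9.5×8.2 = 11 → no gain ✓.
Excellent (own payoff 88.9 − 5.2×8.2 = 46.26): to r=0 gives 37.8 → no gain ✓; to r=1.6 gives 58.5 − 5.2×1.6 = 50.18 → profitable ✗.
4 of the 6 constraints hold; not an equilibrium.

4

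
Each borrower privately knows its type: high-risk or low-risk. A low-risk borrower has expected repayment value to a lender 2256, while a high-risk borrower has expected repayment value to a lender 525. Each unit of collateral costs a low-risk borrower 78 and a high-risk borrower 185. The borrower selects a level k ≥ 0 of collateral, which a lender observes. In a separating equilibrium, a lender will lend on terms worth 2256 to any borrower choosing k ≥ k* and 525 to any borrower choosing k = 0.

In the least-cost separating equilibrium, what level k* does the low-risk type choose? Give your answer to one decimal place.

9.4

A high-risk borrower choosing k = 0 receives 525.
Imitating at k* instead would pay 2256 at cost 185·k*, netting 2256 − 185·k*.
Indifference: 525 = 2256 − 185·k*, so k* = (2256 − 525) / 185 ≈ 9.4.
This is the high-risk type's binding incentive-compatibility constraint; any k ≥ 9.4 sustains separation on that side.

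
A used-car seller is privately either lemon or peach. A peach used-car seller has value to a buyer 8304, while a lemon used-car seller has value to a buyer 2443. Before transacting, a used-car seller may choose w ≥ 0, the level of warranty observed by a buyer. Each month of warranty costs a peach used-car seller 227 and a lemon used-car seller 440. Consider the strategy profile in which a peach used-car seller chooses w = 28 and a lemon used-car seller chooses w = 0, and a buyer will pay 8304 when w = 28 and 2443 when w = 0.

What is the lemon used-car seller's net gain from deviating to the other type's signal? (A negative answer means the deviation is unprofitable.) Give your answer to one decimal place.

Playing w = 0 the lemon used-car seller receives 2443.
Deviating to w = 28 brings payment 8304 at cost 440 × 28 = 12320, netting -4016.
Gain from deviating: -4016 − 2443 = -6459.0.
The gain is negative, so the lemon type's incentive-compatibility constraint is satisfied.

-6459.0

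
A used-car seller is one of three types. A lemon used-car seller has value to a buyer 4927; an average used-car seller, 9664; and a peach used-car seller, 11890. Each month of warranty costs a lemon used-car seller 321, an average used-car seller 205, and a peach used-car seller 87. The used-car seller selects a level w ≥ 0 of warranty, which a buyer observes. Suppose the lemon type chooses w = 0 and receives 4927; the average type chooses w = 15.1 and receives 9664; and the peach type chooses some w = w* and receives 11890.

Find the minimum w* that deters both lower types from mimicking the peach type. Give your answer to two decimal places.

25.96

Average type (on-path payoff 9664 − 205×15.1 = 6568.5) won't mimic when 6568.5 ≥ 11890 − 205·w*, i.e. w* ≥ 25.96.
Lemon type (on-path payoff 4927) won't mimic when 4927 ≥ 11890 − 321·w*, i.e. w* ≥ 21.69.
Both must hold, so w* = max(21.69, 25.96) = 25.96. The average type's constraint binds.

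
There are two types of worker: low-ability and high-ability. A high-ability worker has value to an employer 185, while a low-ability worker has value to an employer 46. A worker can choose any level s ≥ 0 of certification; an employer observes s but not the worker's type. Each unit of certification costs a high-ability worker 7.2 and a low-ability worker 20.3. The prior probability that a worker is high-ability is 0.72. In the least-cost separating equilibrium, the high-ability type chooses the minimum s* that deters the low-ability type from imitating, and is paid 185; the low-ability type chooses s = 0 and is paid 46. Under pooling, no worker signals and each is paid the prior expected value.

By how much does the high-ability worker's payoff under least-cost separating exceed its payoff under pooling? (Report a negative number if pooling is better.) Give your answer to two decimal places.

Least-cost separating signal: s* solves 46 = 185 − 20.3·s*, so s* = (185 − 46)/20.3 ≈ 6.8473.
High-ability type's separating payoff: 185 − 7.2 × s* = 185 − 7.2 × (185 − 46)/20.3 = 185 − 1000.8/20.3 ≈ 135.6995.
Pooling payoff: 0.72 × 185 + 0.28 × 46 = 146.08.
Difference: 135.6995 − 146.08 = -10.3805, i.e. -10.38 to two decimal places.
The high-ability type would prefer the pooling outcome.

-10.38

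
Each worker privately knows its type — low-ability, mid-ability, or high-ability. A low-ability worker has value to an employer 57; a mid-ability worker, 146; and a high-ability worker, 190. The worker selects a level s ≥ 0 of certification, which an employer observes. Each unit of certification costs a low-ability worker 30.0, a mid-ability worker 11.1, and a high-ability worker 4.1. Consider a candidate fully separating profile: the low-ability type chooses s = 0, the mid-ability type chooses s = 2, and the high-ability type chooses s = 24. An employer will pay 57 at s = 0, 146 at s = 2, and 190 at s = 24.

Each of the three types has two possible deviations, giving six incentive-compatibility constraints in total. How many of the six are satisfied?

Mid-ability (own payoff 146 − 11.1×2 = 123.8): to s=0 gives 57 → no gain ✓; to s=24 gives 190 − 11.1×24 = -76.4 → no gain ✓.
High-ability (own payoff 190 − 4.1×24 = 91.6): to s=0 gives 57 → no gain ✓; to s=2 gives 146 − 4.1×2 = 137.8 → profitable ✗.
Low-ability (own payoff 57): to s=2 gives 146 − 30.0×2 = 86 → profitable ✗; to s=24 gives 190 − 30.0×24 = -530 → no gain ✓.
4 of the 6 constraints hold; not an equilibrium.

4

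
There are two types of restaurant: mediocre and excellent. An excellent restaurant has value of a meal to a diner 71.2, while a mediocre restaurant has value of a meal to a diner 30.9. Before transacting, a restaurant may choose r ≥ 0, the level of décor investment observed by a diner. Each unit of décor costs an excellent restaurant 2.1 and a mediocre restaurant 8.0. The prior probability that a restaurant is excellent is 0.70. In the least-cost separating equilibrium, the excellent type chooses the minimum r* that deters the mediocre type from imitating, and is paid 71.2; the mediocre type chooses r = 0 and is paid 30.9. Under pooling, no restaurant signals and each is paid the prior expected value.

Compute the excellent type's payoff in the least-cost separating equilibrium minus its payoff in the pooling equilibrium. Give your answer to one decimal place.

1.5

Least-cost separating signal: r* solves 30.9 = 71.2 − 8.0·r*, so r* = (71.2 − 30.9)/8.0 = 5.0375.
Excellent type's separating payoff: 71.2 − 2.1 × r* = 71.2 − 2.1 × (71.2 − 30.9)/8.0 = 71.2 − 84.63/8.0 ≈ 60.621.
Pooling payoff: 0.70 × 71.2 + 0.30 × 30.9 = 59.11.
Difference: 60.621 − 59.11 = 1.511, i.e. 1.5 to one decimal place.
The excellent type prefers to separate.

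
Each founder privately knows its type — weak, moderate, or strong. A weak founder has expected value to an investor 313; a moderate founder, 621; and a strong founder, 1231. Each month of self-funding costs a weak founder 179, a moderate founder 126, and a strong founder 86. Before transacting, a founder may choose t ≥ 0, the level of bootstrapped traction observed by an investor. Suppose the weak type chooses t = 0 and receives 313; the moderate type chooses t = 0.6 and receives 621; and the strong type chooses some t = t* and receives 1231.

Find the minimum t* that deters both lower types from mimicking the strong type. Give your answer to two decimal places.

5.44

Weak type (on-path payoff 313) won't mimic when 313 ≥ 1231 − 179·t*, i.e. t* ≥ 5.13.
Moderate type (on-path payoff 621 − 126×0.6 = 545.4) won't mimic when 545.4 ≥ 1231 − 126·t*, i.e. t* ≥ 5.44.
Both must hold, so t* = max(5.13, 5.44) = 5.44. The moderate type's constraint binds.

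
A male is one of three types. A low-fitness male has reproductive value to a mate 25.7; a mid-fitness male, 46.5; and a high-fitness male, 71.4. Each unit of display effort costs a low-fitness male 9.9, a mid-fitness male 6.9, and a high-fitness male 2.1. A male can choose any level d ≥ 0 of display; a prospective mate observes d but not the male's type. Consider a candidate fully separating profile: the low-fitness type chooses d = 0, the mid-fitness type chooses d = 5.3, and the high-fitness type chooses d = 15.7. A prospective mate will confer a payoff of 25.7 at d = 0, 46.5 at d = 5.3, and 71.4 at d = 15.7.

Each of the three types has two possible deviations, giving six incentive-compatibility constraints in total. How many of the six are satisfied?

5

Low-fitness (own payoff 25.7): to d=5.3 gives 46.5 − 9.9×5.3 = -5.97 → no gain ✓; to d=15.7 gives 71.4 − 9.9×15.7 = -84.03 → no gain ✓.
Mid-fitness (own payoff 46.5 − 6.9×5.3 = 9.93): to d=0 gives 25.7 → profitable ✗; to d=15.7 gives 71.4 − 6.9×15.7 = -36.93 → no gain ✓.
High-fitness (own payoff 71.4 − 2.1×15.7 = 38.43): to d=0 gives 25.7 → no gain ✓; to d=5.3 gives 46.5 − 2.1×5.3 = 35.37 → no gain ✓.
5 of the 6 constraints hold; not an equilibrium.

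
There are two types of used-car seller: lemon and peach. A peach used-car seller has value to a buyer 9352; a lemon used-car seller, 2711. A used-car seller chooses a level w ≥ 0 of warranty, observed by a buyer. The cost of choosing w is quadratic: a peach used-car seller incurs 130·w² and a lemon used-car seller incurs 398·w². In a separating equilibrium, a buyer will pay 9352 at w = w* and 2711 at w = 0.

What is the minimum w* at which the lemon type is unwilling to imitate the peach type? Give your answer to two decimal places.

The lemon type at w = 0 receives 2711; imitating at w* yields 9352 − 398·w*².
Indifference: 2711 = 9352 − 398·w*², so w*² = (9352 − 2711) / 398 ≈ 16.6859.
w* = √16.6859 ≈ 4.08.

4.08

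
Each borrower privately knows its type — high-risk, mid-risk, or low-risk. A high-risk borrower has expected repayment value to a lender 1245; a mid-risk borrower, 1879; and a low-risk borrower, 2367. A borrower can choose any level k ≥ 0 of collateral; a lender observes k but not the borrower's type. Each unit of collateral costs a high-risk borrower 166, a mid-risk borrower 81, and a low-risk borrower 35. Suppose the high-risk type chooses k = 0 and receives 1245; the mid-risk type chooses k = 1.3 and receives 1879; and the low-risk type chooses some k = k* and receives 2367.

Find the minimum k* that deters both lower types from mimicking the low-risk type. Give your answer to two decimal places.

7.32

Mid-risk type (on-path payoff 1879 − 81×1.3 = 1773.7) won't mimic when 1773.7 ≥ 2367 − 81·k*, i.e. k* ≥ 7.32.
High-risk type (on-path payoff 1245) won't mimic when 1245 ≥ 2367 − 166·k*, i.e. k* ≥ 6.76.
Both must hold, so k* = max(6.76, 7.32) = 7.32. The mid-risk type's constraint binds.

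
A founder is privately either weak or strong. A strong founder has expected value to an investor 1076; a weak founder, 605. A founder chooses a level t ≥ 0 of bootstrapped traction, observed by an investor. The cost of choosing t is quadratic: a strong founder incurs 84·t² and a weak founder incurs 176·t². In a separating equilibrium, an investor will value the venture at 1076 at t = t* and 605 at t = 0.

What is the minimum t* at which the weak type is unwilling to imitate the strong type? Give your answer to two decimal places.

The weak type at t = 0 receives 605; imitating at t* yields 1076 − 176·t*².
Indifference: 605 = 1076 − 176·t*², so t*² = (1076 − 605) / 176 ≈ 2.6761.
t* = √2.6761 ≈ 1.64.

1.64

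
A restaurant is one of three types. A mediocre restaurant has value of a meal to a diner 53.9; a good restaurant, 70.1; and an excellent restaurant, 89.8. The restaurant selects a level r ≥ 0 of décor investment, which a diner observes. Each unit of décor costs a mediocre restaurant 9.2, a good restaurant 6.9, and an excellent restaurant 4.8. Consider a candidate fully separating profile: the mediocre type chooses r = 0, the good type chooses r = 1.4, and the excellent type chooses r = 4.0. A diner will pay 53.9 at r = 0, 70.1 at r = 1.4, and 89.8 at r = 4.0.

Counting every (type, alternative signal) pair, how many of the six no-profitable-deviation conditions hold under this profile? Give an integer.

Good (own payoff 70.1 − 6.9×1.4 = 60.44): to r=0 gives 53.9 → no gain ✓; to r=4.0 gives 89.8 − 6.9×4.0 = 62.2 → profitable ✗.
Mediocre (own payoff 53.9): to r=1.4 gives 70.1 − 9.2×1.4 = 57.22 → profitable ✗; to r=4.0 gives 89.8 − 9.2×4.0 = 53 → no gain ✓.
Excellent (own payoff 89.8 − 4.8×4.0 = 70.6): to r=0 gives 53.9 → no gain ✓; to r=1.4 gives 70.1 − 4.8×1.4 = 63.38 → no gain ✓.
4 of the 6 constraints hold; not an equilibrium.

4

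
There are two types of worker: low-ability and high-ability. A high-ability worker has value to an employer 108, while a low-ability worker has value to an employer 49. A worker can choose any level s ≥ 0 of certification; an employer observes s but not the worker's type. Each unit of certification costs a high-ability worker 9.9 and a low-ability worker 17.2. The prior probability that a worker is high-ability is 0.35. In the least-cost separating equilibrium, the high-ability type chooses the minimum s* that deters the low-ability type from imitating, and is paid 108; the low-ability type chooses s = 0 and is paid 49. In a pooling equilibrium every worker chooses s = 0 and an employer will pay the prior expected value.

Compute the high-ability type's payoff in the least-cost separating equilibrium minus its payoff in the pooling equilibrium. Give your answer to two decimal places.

4.39

Least-cost separating signal: s* solves 49 = 108 − 17.2·s*, so s* = (108 − 49)/17.2 ≈ 3.4302.
High-ability type's separating payoff: 108 − 9.9 × s* = 108 − 9.9 × (108 − 49)/17.2 = 108 − 584.1/17.2 ≈ 74.0407.
Pooling payoff: 0.35 × 108 + 0.65 × 49 = 69.65.
Difference: 74.0407 − 69.65 = 4.3907, i.e. 4.39 to two decimal places.
The high-ability type prefers to separate.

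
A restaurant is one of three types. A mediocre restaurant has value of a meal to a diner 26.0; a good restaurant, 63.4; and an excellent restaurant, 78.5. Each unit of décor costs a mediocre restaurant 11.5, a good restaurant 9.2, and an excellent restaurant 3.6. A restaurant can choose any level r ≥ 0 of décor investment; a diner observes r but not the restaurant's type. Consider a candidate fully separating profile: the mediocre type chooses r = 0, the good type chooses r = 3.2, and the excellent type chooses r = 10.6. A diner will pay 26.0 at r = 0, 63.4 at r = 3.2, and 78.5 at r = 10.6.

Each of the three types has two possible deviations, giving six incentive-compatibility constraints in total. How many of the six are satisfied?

Good (own payoff 63.4 − 9.2×3.2 = 33.96): to r=0 gives 26.0 → no gain ✓; to r=10.6 gives 78.5 − 9.2×10.6 = -19.02 → no gain ✓.
Excellent (own payoff 78.5 − 3.6×10.6 = 40.34): to r=0 gives 26.0 → no gain ✓; to r=3.2 gives 63.4 − 3.6×3.2 = 51.88 → profitable ✗.
Mediocre (own payoff 26.0): to r=3.2 gives 63.4 − 11.5×3.2 = 26.6 → profitable ✗; to r=10.6 gives 78.5 − 11.5×10.6 = -43.4 → no gain ✓.
4 of the 6 constraints hold; not an equilibrium.

4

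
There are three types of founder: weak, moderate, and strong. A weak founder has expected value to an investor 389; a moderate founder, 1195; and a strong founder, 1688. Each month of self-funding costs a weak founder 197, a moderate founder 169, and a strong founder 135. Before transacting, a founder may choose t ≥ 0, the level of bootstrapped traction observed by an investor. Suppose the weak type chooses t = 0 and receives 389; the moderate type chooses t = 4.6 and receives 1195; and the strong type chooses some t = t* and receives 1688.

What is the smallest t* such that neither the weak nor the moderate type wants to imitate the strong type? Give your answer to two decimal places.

Weak type (on-path payoff 389) won't mimic when 389 ≥ 1688 − 197·t*, i.e. t* ≥ 6.59.
Moderate type (on-path payoff 1195 − 169×4.6 = 417.6) won't mimic when 417.6 ≥ 1688 − 169·t*, i.e. t* ≥ 7.52.
Both must hold, so t* = max(6.59, 7.52) = 7.52. The moderate type's constraint binds.

7.52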